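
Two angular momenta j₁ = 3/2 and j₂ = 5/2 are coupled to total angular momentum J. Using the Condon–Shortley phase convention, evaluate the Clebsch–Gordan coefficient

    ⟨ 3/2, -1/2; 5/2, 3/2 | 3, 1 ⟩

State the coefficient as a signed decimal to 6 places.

j₁+j₂−J=1  J+j₁−j₂=2  J−j₁+j₂=4  j₁+j₂+J+1=8
(j₁±m₁, j₂±m₂, J±M) = (1,2,4,1,4,2)
P² = 96/5
sum k=0..1:
  [0] +1/48 = 1/48
  [1] −1/6 = -1/6
S = -7/48
C² = P²·S² = 49/120 ; C = -0.639010

-0.639010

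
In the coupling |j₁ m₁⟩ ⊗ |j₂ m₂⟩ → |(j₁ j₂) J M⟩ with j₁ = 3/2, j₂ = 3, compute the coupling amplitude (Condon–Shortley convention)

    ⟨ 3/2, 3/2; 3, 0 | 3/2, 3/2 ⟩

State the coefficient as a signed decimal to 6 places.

+√(1/35) = +0.169031

j₁+j₂−J=3  J+j₁−j₂=0  J−j₁+j₂=3  j₁+j₂+J+1=7
(j₁±m₁, j₂±m₂, J±M) = (3,0,3,3,3,0)
P² = 1296/35
sum k=0..0:
  [0] +1/36 = 1/36
S = 1/36
C² = P²·S² = 1/35 ; C = +0.169031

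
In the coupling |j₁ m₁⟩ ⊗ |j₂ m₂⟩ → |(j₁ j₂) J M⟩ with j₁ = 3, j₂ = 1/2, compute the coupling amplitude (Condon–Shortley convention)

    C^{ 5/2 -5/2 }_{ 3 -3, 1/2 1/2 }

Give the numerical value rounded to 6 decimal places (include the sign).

−√(6/7) ≈ -0.925820

√[6·1!5!0!/7! · 0!6!1!0!0!5!] = √(86400/7)
  +(−1)^1/∏(1,0,5,0,0,0)! = -1/120  (running -1/120)
⟨..|..⟩ = √(86400/7)·(-1/120) = -0.925820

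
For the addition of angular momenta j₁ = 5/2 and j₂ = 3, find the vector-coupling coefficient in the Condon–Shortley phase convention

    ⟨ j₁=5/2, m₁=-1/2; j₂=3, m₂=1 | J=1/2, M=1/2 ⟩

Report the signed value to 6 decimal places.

-0.436436  (= −√(4/21))

j₁+j₂−J=5  J+j₁−j₂=0  J−j₁+j₂=1  j₁+j₂+J+1=7
(j₁±m₁, j₂±m₂, J±M) = (2,3,4,2,1,0)
P² = 192/7
sum k=3..3:
  [3] −1/12 = -1/12
S = -1/12
C² = P²·S² = 4/21 ; C = -0.436436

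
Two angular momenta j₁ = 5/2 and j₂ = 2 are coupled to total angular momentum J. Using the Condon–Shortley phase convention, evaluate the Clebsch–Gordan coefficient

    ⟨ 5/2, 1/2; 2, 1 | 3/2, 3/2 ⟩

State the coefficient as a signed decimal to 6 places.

j₁+j₂−J=3  J+j₁−j₂=2  J−j₁+j₂=1  j₁+j₂+J+1=7
(j₁±m₁, j₂±m₂, J±M) = (3,2,3,1,3,0)
P² = 144/35
sum k=2..2:
  [2] +1/4 = 1/4
S = 1/4
C² = P²·S² = 9/35 ; C = +0.507093

+√(9/35) = +0.507093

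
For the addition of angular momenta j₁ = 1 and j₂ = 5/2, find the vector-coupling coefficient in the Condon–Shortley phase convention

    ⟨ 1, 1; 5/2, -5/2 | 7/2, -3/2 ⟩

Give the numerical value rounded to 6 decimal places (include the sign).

j₁+j₂−J=0  J+j₁−j₂=2  J−j₁+j₂=5  j₁+j₂+J+1=8
(j₁±m₁, j₂±m₂, J±M) = (2,0,0,5,2,5)
P² = 19200/7
sum k=0..0:
  [0] +1/240 = 1/240
S = 1/240
C² = P²·S² = 1/21 ; C = +0.218218

+0.218218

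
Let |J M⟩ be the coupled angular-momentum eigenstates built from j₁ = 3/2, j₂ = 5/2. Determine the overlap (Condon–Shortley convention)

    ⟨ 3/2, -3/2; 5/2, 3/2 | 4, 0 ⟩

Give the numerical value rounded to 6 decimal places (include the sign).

√[9·0!3!5!/9! · 0!3!4!1!4!4!] = √(10368/7)
  +(−1)^0/∏(0,0,3,4,0,1)! = 1/144  (running 1/144)
⟨..|..⟩ = √(10368/7)·(1/144) = +0.267261

+√(1/14) ≈ +0.267261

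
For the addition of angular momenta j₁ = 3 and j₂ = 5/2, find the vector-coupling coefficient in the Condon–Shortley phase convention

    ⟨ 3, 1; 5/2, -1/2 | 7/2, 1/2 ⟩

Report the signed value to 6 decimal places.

-0.125988

√[8·2!4!3!/10! · 4!2!2!3!4!3!] = √(9216/175)
  +(−1)^0/∏(0,2,2,2,2,1)! = 1/16  (running 1/16)
  +(−1)^1/∏(1,1,1,1,3,2)! = -1/12  (running -1/48)
  +(−1)^2/∏(2,0,0,0,4,3)! = 1/288  (running -5/288)
⟨..|..⟩ = √(9216/175)·(-5/288) = -0.125988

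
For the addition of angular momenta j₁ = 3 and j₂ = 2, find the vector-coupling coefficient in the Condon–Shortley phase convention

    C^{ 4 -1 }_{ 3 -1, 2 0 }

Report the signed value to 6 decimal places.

-0.327327  (= −√(3/28))

j₁+j₂−J=1  J+j₁−j₂=5  J−j₁+j₂=3  j₁+j₂+J+1=10
(j₁±m₁, j₂±m₂, J±M) = (2,4,2,2,3,5)
P² = 1728/7
sum k=0..1:
  [0] +1/48 = 1/48
  [1] −1/24 = -1/24
S = -1/48
C² = P²·S² = 3/28 ; C = -0.327327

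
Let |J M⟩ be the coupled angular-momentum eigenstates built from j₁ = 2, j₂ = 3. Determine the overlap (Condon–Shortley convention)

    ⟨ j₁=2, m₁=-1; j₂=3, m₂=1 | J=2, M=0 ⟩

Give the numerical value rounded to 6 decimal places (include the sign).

+0.377964

triangle: 3!*1!*3!/8! = 36/40320
(j±m)!: 1!*3!*4!*2!*2!*2! = 1152
prefactor² = (2J+1)*Δ*N² = 36/7
  k=2: +1/(2!*1!*1!*2!*0!*1!) = 1/4
  k=3: −1/(3!*0!*0!*1!*1!*2!) = -1/12
Σ = 1/6  ⇒  CG² = 36/7*1/6² = 1/7
CG = +√(1/7) = +0.377964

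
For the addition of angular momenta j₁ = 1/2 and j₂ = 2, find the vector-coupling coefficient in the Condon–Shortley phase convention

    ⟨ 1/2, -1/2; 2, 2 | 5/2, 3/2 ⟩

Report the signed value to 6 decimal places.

+√(1/5) = +0.447214

√[6·0!1!4!/6! · 0!1!4!0!4!1!] = √(576/5)
  +(−1)^0/∏(0,0,1,4,0,0)! = 1/24  (running 1/24)
⟨..|..⟩ = √(576/5)·(1/24) = +0.447214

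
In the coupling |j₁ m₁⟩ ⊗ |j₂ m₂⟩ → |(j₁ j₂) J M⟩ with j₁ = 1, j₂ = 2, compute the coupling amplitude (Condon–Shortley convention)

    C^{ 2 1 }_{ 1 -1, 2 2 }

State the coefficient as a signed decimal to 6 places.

j₁+j₂−J=1  J+j₁−j₂=1  J−j₁+j₂=3  j₁+j₂+J+1=6
(j₁±m₁, j₂±m₂, J±M) = (0,2,4,0,3,1)
P² = 12
sum k=1..1:
  [1] −1/6 = -1/6
S = -1/6
C² = P²·S² = 1/3 ; C = -0.577350

−√(1/3) ≈ -0.577350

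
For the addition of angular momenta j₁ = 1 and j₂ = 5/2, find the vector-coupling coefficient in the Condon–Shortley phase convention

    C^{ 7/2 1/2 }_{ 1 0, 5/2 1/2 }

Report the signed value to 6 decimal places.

+√(4/7) = +0.755929

√[8·0!2!5!/8! · 1!1!3!2!4!3!] = √(576/7)
  +(−1)^0/∏(0,0,1,3,1,2)! = 1/12  (running 1/12)
⟨..|..⟩ = √(576/7)·(1/12) = +0.755929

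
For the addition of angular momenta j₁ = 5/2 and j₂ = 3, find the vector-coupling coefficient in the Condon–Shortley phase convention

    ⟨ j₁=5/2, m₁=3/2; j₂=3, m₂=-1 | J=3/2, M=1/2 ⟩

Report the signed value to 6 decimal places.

-0.483046  (= −√(7/30))

triangle: 4!×1!×2!/8! = 48/40320
(j±m)!: 4!×1!×2!×4!×2!×1! = 2304
prefactor² = (2J+1)×Δ×N² = 384/35
  k=0: +1/(0!×4!×1!×2!×0!×0!) = 1/48
  k=1: −1/(1!×3!×0!×1!×1!×1!) = -1/6
Σ = -7/48  ⇒  CG² = 384/35×(-7/48)² = 7/30
CG = −√(7/30) = -0.483046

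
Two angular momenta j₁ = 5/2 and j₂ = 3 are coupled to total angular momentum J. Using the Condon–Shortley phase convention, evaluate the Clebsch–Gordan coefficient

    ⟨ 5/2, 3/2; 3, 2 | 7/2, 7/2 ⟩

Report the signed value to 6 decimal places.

√[8·2!3!4!/10! · 4!1!5!1!7!0!] = √(9216)
  +(−1)^1/∏(1,1,0,4,3,0)! = -1/144  (running -1/144)
⟨..|..⟩ = √(9216)·(-1/144) = -0.666667

−√(4/9) ≈ -0.666667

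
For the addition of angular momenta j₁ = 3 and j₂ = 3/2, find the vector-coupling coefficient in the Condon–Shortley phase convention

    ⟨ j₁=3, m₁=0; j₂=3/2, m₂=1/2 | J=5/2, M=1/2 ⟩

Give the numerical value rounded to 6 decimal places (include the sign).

triangle: 2!*4!*1!/8! = 48/40320
(j±m)!: 3!*3!*2!*1!*3!*2! = 864
prefactor² = (2J+1)*Δ*N² = 216/35
  k=1: −1/(1!*1!*2!*1!*2!*0!) = -1/4
  k=2: +1/(2!*0!*1!*0!*3!*1!) = 1/12
Σ = -1/6  ⇒  CG² = 216/35*(-1/6)² = 6/35
CG = −√(6/35) = -0.414039

-0.414039  (= −√(6/35))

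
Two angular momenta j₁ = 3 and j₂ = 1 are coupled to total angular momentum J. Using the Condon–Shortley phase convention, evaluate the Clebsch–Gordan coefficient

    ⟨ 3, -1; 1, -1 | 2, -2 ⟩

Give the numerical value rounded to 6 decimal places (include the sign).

√[5·2!4!0!/7! · 2!4!0!2!0!4!] = √(768/7)
  +(−1)^0/∏(0,2,4,0,0,0)! = 1/48  (running 1/48)
⟨..|..⟩ = √(768/7)·(1/48) = +0.218218

+√(1/21) ≈ +0.218218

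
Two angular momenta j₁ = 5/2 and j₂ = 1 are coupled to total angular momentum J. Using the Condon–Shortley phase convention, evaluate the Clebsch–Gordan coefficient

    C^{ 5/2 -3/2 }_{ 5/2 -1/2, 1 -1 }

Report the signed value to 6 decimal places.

j₁+j₂−J=1  J+j₁−j₂=4  J−j₁+j₂=1  j₁+j₂+J+1=7
(j₁±m₁, j₂±m₂, J±M) = (2,3,0,2,1,4)
P² = 576/35
sum k=0..0:
  [0] +1/6 = 1/6
S = 1/6
C² = P²·S² = 16/35 ; C = +0.676123

+√(16/35) = +0.676123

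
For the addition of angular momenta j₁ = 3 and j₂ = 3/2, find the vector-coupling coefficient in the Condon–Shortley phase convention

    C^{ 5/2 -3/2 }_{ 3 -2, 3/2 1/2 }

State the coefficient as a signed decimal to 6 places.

+0.267261  (= +√(1/14))

√[6·2!4!1!/8! · 1!5!2!1!1!4!] = √(288/7)
  +(−1)^1/∏(1,1,4,1,0,0)! = -1/24  (running -1/24)
  +(−1)^2/∏(2,0,3,0,1,1)! = 1/12  (running 1/24)
⟨..|..⟩ = √(288/7)·(1/24) = +0.267261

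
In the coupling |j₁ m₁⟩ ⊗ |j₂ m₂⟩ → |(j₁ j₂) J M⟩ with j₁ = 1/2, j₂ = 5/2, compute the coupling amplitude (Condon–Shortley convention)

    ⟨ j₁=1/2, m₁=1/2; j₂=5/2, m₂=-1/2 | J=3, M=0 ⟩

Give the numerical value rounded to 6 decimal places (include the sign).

+0.707107  (= +√(1/2))

j₁+j₂−J=0  J+j₁−j₂=1  J−j₁+j₂=5  j₁+j₂+J+1=7
(j₁±m₁, j₂±m₂, J±M) = (1,0,2,3,3,3)
P² = 72
sum k=0..0:
  [0] +1/12 = 1/12
S = 1/12
C² = P²·S² = 1/2 ; C = +0.707107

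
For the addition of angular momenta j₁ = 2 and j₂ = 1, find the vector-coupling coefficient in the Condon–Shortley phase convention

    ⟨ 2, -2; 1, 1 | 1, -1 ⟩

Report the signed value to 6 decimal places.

+√(3/5) ≈ +0.774597

√[3·2!2!0!/5! · 0!4!2!0!0!2!] = √(48/5)
  +(−1)^2/∏(2,0,2,0,0,0)! = 1/4  (running 1/4)
⟨..|..⟩ = √(48/5)·(1/4) = +0.774597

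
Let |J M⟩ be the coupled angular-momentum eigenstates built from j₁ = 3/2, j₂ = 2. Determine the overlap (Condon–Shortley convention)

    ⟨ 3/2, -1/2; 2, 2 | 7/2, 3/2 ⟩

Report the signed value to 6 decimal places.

+0.377964

j₁+j₂−J=0  J+j₁−j₂=3  J−j₁+j₂=4  j₁+j₂+J+1=8
(j₁±m₁, j₂±m₂, J±M) = (1,2,4,0,5,2)
P² = 2304/7
sum k=0..0:
  [0] +1/48 = 1/48
S = 1/48
C² = P²·S² = 1/7 ; C = +0.377964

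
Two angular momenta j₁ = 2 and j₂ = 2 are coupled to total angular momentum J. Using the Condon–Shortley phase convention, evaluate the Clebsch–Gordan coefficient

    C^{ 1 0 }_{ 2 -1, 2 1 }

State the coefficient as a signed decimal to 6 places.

+√(1/10) = +0.316228

j₁+j₂−J=3  J+j₁−j₂=1  J−j₁+j₂=1  j₁+j₂+J+1=6
(j₁±m₁, j₂±m₂, J±M) = (1,3,3,1,1,1)
P² = 9/10
sum k=2..3:
  [2] +1/2 = 1/2
  [3] −1/6 = -1/6
S = 1/3
C² = P²·S² = 1/10 ; C = +0.316228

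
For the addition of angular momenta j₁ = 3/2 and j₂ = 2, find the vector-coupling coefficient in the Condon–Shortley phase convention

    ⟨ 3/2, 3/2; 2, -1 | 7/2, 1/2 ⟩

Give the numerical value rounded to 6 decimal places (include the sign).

√[8·0!3!4!/8! · 3!0!1!3!4!3!] = √(5184/35)
  +(−1)^0/∏(0,0,0,1,3,3)! = 1/36  (running 1/36)
⟨..|..⟩ = √(5184/35)·(1/36) = +0.338062

+√(4/35) ≈ +0.338062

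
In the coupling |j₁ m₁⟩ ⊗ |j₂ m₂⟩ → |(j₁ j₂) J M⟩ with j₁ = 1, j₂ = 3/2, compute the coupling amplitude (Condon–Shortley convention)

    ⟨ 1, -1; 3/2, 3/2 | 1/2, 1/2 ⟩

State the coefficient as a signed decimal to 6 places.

√[2·2!0!1!/4! · 0!2!3!0!1!0!] = √(2)
  +(−1)^2/∏(2,0,0,1,0,0)! = 1/2  (running 1/2)
⟨..|..⟩ = √(2)·(1/2) = +0.707107

+√(1/2) = +0.707107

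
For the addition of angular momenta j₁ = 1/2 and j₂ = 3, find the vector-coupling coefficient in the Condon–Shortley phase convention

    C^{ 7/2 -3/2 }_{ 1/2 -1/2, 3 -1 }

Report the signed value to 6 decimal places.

√[8·0!1!6!/8! · 0!1!2!4!2!5!] = √(11520/7)
  +(−1)^0/∏(0,0,1,2,0,4)! = 1/48  (running 1/48)
⟨..|..⟩ = √(11520/7)·(1/48) = +0.845154

+√(5/7) = +0.845154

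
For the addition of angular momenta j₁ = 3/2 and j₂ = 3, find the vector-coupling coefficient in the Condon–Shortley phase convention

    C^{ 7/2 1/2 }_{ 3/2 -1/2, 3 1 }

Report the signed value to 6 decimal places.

−√(2/7) = -0.534522

triangle: 1!*2!*5!/9! = 240/362880
(j±m)!: 1!*2!*4!*2!*4!*3! = 13824
prefactor² = (2J+1)*Δ*N² = 512/7
  k=0: +1/(0!*1!*2!*4!*0!*1!) = 1/48
  k=1: −1/(1!*0!*1!*3!*1!*2!) = -1/12
Σ = -1/16  ⇒  CG² = 512/7*(-1/16)² = 2/7
CG = −√(2/7) = -0.534522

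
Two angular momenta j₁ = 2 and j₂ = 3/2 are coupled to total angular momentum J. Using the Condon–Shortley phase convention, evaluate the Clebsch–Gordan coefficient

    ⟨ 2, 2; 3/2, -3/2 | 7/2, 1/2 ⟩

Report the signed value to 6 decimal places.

√[8·0!4!3!/8! · 4!0!0!3!4!3!] = √(20736/35)
  +(−1)^0/∏(0,0,0,0,4,3)! = 1/144  (running 1/144)
⟨..|..⟩ = √(20736/35)·(1/144) = +0.169031

+√(1/35) ≈ +0.169031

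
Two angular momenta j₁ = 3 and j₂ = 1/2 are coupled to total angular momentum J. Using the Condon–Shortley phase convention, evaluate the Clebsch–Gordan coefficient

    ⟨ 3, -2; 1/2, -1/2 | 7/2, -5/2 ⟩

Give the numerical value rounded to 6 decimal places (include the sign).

+√(6/7) ≈ +0.925820

triangle: 0!·6!·1!/8! = 720/40320
(j±m)!: 1!·5!·0!·1!·1!·6! = 86400
prefactor² = (2J+1)·Δ·N² = 86400/7
  k=0: +1/(0!·0!·5!·0!·1!·1!) = 1/120
Σ = 1/120  ⇒  CG² = 86400/7·1/120² = 6/7
CG = +√(6/7) = +0.925820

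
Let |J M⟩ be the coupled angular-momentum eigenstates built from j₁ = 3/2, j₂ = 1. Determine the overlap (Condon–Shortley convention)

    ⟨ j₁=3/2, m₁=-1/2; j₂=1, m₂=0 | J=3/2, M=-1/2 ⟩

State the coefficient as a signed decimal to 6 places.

triangle: 1!*2!*1!/5! = 2/120
(j±m)!: 1!*2!*1!*1!*1!*2! = 4
prefactor² = (2J+1)*Δ*N² = 4/15
  k=0: +1/(0!*1!*2!*1!*0!*0!) = 1/2
  k=1: −1/(1!*0!*1!*0!*1!*1!) = -1
Σ = -1/2  ⇒  CG² = 4/15*(-1/2)² = 1/15
CG = −√(1/15) = -0.258199

-0.258199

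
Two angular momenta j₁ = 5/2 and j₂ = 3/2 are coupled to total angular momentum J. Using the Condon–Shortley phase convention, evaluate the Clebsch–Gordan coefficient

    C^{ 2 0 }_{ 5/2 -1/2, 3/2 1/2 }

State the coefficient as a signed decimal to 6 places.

−√(1/14) ≈ -0.267261

triangle: 2!×3!×1!/7! = 12/5040
(j±m)!: 2!×3!×2!×1!×2!×2! = 96
prefactor² = (2J+1)×Δ×N² = 8/7
  k=1: −1/(1!×1!×2!×1!×1!×0!) = -1/2
  k=2: +1/(2!×0!×1!×0!×2!×1!) = 1/4
Σ = -1/4  ⇒  CG² = 8/7×(-1/4)² = 1/14
CG = −√(1/14) = -0.267261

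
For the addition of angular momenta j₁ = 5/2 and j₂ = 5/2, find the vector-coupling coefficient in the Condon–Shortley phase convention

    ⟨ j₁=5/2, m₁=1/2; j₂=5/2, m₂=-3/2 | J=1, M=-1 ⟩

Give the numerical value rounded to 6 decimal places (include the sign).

−√(8/35) = -0.478091

√[3·4!1!1!/7! · 3!2!1!4!0!2!] = √(288/35)
  +(−1)^1/∏(1,3,1,0,0,1)! = -1/6  (running -1/6)
⟨..|..⟩ = √(288/35)·(-1/6) = -0.478091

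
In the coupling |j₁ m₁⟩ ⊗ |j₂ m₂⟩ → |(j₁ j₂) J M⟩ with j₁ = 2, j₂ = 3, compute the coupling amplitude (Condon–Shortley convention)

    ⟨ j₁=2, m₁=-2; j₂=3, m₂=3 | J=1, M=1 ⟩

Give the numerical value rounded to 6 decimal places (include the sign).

j₁+j₂−J=4  J+j₁−j₂=0  J−j₁+j₂=2  j₁+j₂+J+1=7
(j₁±m₁, j₂±m₂, J±M) = (0,4,6,0,2,0)
P² = 6912/7
sum k=4..4:
  [4] +1/48 = 1/48
S = 1/48
C² = P²·S² = 3/7 ; C = +0.654654

+√(3/7) ≈ +0.654654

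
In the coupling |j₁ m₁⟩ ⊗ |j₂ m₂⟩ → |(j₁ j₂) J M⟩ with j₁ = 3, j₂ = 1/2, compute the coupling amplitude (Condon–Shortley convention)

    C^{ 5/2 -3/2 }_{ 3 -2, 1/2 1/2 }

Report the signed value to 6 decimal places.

j₁+j₂−J=1  J+j₁−j₂=5  J−j₁+j₂=0  j₁+j₂+J+1=7
(j₁±m₁, j₂±m₂, J±M) = (1,5,1,0,1,4)
P² = 2880/7
sum k=1..1:
  [1] −1/24 = -1/24
S = -1/24
C² = P²·S² = 5/7 ; C = -0.845154

−√(5/7) = -0.845154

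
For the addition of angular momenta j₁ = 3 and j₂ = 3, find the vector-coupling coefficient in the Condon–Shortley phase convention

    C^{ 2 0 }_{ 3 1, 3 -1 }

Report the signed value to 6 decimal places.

√[5·4!2!2!/9! · 4!2!2!4!2!2!] = √(256/21)
  +(−1)^0/∏(0,4,2,2,0,0)! = 1/96  (running 1/96)
  +(−1)^1/∏(1,3,1,1,1,1)! = -1/6  (running -5/32)
  +(−1)^2/∏(2,2,0,0,2,2)! = 1/16  (running -3/32)
⟨..|..⟩ = √(256/21)·(-3/32) = -0.327327

−√(3/28) ≈ -0.327327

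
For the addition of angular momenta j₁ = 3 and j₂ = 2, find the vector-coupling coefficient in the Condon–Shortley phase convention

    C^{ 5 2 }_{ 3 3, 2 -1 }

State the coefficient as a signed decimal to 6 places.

√[11·0!6!4!/11! · 6!0!1!3!7!3!] = √(622080)
  +(−1)^0/∏(0,0,0,1,6,3)! = 1/4320  (running 1/4320)
⟨..|..⟩ = √(622080)·(1/4320) = +0.182574

+0.182574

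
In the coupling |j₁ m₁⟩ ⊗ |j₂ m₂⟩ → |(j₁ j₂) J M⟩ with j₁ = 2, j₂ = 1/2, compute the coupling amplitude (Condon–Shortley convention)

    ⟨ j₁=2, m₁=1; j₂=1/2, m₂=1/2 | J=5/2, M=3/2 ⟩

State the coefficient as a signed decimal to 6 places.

triangle: 0!·4!·1!/6! = 24/720
(j±m)!: 3!·1!·1!·0!·4!·1! = 144
prefactor² = (2J+1)·Δ·N² = 144/5
  k=0: +1/(0!·0!·1!·1!·3!·0!) = 1/6
Σ = 1/6  ⇒  CG² = 144/5·1/6² = 4/5
CG = +√(4/5) = +0.894427

+0.894427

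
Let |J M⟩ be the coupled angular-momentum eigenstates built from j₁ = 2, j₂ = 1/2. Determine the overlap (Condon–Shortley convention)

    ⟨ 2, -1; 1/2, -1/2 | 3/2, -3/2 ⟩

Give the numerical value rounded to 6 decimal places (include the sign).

+0.447214

√[4·1!3!0!/5! · 1!3!0!1!0!3!] = √(36/5)
  +(−1)^0/∏(0,1,3,0,0,0)! = 1/6  (running 1/6)
⟨..|..⟩ = √(36/5)·(1/6) = +0.447214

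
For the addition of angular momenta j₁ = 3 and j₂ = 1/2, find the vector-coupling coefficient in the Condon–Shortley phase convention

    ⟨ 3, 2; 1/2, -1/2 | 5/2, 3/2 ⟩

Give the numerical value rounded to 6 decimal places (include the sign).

j₁+j₂−J=1  J+j₁−j₂=5  J−j₁+j₂=0  j₁+j₂+J+1=7
(j₁±m₁, j₂±m₂, J±M) = (5,1,0,1,4,1)
P² = 2880/7
sum k=0..0:
  [0] +1/24 = 1/24
S = 1/24
C² = P²·S² = 5/7 ; C = +0.845154

+0.845154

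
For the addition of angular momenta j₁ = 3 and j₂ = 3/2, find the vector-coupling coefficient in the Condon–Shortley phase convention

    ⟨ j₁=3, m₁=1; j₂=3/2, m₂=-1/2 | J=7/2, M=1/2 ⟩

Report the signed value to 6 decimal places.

√[8·1!5!2!/9! · 4!2!1!2!4!3!] = √(512/7)
  +(−1)^0/∏(0,1,2,1,3,1)! = 1/12  (running 1/12)
  +(−1)^1/∏(1,0,1,0,4,2)! = -1/48  (running 1/16)
⟨..|..⟩ = √(512/7)·(1/16) = +0.534522

+√(2/7) ≈ +0.534522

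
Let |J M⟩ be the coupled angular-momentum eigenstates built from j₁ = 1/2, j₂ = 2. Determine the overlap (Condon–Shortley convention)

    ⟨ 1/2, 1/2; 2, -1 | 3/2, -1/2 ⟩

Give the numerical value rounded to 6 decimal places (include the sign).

j₁+j₂−J=1  J+j₁−j₂=0  J−j₁+j₂=3  j₁+j₂+J+1=5
(j₁±m₁, j₂±m₂, J±M) = (1,0,1,3,1,2)
P² = 12/5
sum k=0..0:
  [0] +1/2 = 1/2
S = 1/2
C² = P²·S² = 3/5 ; C = +0.774597

+√(3/5) = +0.774597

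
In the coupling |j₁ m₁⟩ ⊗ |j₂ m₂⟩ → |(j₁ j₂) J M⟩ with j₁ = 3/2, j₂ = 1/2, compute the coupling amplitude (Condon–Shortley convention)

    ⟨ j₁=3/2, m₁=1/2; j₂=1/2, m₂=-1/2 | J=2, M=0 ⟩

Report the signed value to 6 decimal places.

j₁+j₂−J=0  J+j₁−j₂=3  J−j₁+j₂=1  j₁+j₂+J+1=5
(j₁±m₁, j₂±m₂, J±M) = (2,1,0,1,2,2)
P² = 2
sum k=0..0:
  [0] +1/2 = 1/2
S = 1/2
C² = P²·S² = 1/2 ; C = +0.707107

+√(1/2) = +0.707107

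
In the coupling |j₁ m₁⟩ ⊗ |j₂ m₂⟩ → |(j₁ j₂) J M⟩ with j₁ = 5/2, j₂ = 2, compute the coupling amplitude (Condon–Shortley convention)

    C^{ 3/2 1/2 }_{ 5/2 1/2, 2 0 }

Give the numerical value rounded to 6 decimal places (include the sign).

j₁+j₂−J=3  J+j₁−j₂=2  J−j₁+j₂=1  j₁+j₂+J+1=7
(j₁±m₁, j₂±m₂, J±M) = (3,2,2,2,2,1)
P² = 32/35
sum k=1..2:
  [1] −1/2 = -1/2
  [2] +1/4 = 1/4
S = -1/4
C² = P²·S² = 2/35 ; C = -0.239046

-0.239046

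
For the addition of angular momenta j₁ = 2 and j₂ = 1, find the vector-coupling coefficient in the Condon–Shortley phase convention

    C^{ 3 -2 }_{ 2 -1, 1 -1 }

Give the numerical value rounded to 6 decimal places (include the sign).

√[7·0!4!2!/7! · 1!3!0!2!1!5!] = √(96)
  +(−1)^0/∏(0,0,3,0,1,2)! = 1/12  (running 1/12)
⟨..|..⟩ = √(96)·(1/12) = +0.816497

+0.816497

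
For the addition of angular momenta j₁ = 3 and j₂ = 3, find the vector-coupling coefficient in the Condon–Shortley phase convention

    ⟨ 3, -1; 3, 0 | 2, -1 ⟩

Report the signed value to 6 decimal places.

+√(1/42) ≈ +0.154303

j₁+j₂−J=4  J+j₁−j₂=2  J−j₁+j₂=2  j₁+j₂+J+1=9
(j₁±m₁, j₂±m₂, J±M) = (2,4,3,3,1,3)
P² = 96/7
sum k=2..3:
  [2] +1/8 = 1/8
  [3] −1/12 = -1/12
S = 1/24
C² = P²·S² = 1/42 ; C = +0.154303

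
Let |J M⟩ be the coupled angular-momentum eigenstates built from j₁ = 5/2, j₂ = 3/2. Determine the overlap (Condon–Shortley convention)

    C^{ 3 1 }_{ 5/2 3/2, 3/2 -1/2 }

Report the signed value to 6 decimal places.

+√(49/120) ≈ +0.639010

j₁+j₂−J=1  J+j₁−j₂=4  J−j₁+j₂=2  j₁+j₂+J+1=8
(j₁±m₁, j₂±m₂, J±M) = (4,1,1,2,4,2)
P² = 96/5
sum k=0..1:
  [0] +1/6 = 1/6
  [1] −1/48 = -1/48
S = 7/48
C² = P²·S² = 49/120 ; C = +0.639010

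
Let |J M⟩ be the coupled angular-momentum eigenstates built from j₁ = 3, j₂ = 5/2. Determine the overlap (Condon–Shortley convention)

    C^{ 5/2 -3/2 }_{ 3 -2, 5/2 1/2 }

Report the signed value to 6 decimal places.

j₁+j₂−J=3  J+j₁−j₂=3  J−j₁+j₂=2  j₁+j₂+J+1=9
(j₁±m₁, j₂±m₂, J±M) = (1,5,3,2,1,4)
P² = 288/7
sum k=2..3:
  [2] +1/12 = 1/12
  [3] −1/24 = -1/24
S = 1/24
C² = P²·S² = 1/14 ; C = +0.267261

+0.267261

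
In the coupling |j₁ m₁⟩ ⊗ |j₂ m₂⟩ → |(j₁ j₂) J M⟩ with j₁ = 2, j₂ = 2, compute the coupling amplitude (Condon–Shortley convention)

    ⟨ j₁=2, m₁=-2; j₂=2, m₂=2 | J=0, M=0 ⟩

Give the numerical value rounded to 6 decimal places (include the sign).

√[1·4!0!0!/5! · 0!4!4!0!0!0!] = √(576/5)
  +(−1)^4/∏(4,0,0,0,0,0)! = 1/24  (running 1/24)
⟨..|..⟩ = √(576/5)·(1/24) = +0.447214

+√(1/5) ≈ +0.447214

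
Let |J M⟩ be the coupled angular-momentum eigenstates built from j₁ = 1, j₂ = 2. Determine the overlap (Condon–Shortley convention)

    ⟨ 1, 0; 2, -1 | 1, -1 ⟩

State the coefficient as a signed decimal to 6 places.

−√(3/10) = -0.547723

triangle: 2!·0!·2!/5! = 4/120
(j±m)!: 1!·1!·1!·3!·0!·2! = 12
prefactor² = (2J+1)·Δ·N² = 6/5
  k=1: −1/(1!·1!·0!·0!·0!·2!) = -1/2
Σ = -1/2  ⇒  CG² = 6/5·(-1/2)² = 3/10
CG = −√(3/10) = -0.547723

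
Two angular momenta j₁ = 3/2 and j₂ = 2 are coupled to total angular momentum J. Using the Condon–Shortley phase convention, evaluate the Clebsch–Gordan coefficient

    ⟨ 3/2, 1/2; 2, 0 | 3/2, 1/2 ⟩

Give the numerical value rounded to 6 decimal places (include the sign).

j₁+j₂−J=2  J+j₁−j₂=1  J−j₁+j₂=2  j₁+j₂+J+1=6
(j₁±m₁, j₂±m₂, J±M) = (2,1,2,2,2,1)
P² = 16/45
sum k=0..1:
  [0] +1/4 = 1/4
  [1] −1/1 = -1
S = -3/4
C² = P²·S² = 1/5 ; C = -0.447214

-0.447214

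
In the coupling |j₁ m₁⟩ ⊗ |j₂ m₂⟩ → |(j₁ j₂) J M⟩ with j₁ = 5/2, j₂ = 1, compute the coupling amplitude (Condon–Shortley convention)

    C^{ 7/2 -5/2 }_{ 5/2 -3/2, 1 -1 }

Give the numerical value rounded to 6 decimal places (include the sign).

+0.845154  (= +√(5/7))

√[8·0!5!2!/8! · 1!4!0!2!1!6!] = √(11520/7)
  +(−1)^0/∏(0,0,4,0,1,2)! = 1/48  (running 1/48)
⟨..|..⟩ = √(11520/7)·(1/48) = +0.845154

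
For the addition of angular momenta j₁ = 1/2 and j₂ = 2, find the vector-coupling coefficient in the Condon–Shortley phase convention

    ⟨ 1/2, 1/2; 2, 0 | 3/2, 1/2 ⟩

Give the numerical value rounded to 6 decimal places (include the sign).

+0.632456

triangle: 1!·0!·3!/5! = 6/120
(j±m)!: 1!·0!·2!·2!·2!·1! = 8
prefactor² = (2J+1)·Δ·N² = 8/5
  k=0: +1/(0!·1!·0!·2!·0!·1!) = 1/2
Σ = 1/2  ⇒  CG² = 8/5·1/2² = 2/5
CG = +√(2/5) = +0.632456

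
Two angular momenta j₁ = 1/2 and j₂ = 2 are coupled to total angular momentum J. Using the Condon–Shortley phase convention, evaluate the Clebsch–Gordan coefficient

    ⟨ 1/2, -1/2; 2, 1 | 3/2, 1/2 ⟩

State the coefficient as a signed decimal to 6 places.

j₁+j₂−J=1  J+j₁−j₂=0  J−j₁+j₂=3  j₁+j₂+J+1=5
(j₁±m₁, j₂±m₂, J±M) = (0,1,3,1,2,1)
P² = 12/5
sum k=1..1:
  [1] −1/2 = -1/2
S = -1/2
C² = P²·S² = 3/5 ; C = -0.774597

−√(3/5) = -0.774597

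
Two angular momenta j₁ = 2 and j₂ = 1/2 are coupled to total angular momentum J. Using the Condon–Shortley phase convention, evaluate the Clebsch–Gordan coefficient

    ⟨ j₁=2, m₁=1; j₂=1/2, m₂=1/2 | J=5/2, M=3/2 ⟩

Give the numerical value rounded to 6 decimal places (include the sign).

+√(4/5) = +0.894427

j₁+j₂−J=0  J+j₁−j₂=4  J−j₁+j₂=1  j₁+j₂+J+1=6
(j₁±m₁, j₂±m₂, J±M) = (3,1,1,0,4,1)
P² = 144/5
sum k=0..0:
  [0] +1/6 = 1/6
S = 1/6
C² = P²·S² = 4/5 ; C = +0.894427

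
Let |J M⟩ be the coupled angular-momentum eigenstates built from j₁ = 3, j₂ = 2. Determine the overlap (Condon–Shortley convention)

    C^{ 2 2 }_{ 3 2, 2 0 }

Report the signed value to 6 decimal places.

triangle: 3!*3!*1!/8! = 36/40320
(j±m)!: 5!*1!*2!*2!*4!*0! = 11520
prefactor² = (2J+1)*Δ*N² = 360/7
  k=1: −1/(1!*2!*0!*1!*3!*0!) = -1/12
Σ = -1/12  ⇒  CG² = 360/7*(-1/12)² = 5/14
CG = −√(5/14) = -0.597614

−√(5/14) ≈ -0.597614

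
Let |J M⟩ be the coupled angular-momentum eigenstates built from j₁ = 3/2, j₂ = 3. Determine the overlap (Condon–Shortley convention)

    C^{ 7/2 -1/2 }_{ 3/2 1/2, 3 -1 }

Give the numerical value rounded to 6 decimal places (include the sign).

+0.534522  (= +√(2/7))

√[8·1!2!5!/9! · 2!1!2!4!3!4!] = √(512/7)
  +(−1)^0/∏(0,1,1,2,1,3)! = 1/12  (running 1/12)
  +(−1)^1/∏(1,0,0,1,2,4)! = -1/48  (running 1/16)
⟨..|..⟩ = √(512/7)·(1/16) = +0.534522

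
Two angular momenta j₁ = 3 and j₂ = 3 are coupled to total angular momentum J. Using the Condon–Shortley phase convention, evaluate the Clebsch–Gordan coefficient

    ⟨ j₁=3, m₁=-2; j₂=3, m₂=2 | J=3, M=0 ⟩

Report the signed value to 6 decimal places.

−√(1/6) = -0.408248

triangle: 3!*3!*3!/10! = 216/3628800
(j±m)!: 1!*5!*5!*1!*3!*3! = 518400
prefactor² = (2J+1)*Δ*N² = 216
  k=2: +1/(2!*1!*3!*3!*0!*0!) = 1/72
  k=3: −1/(3!*0!*2!*2!*1!*1!) = -1/24
Σ = -1/36  ⇒  CG² = 216*(-1/36)² = 1/6
CG = −√(1/6) = -0.408248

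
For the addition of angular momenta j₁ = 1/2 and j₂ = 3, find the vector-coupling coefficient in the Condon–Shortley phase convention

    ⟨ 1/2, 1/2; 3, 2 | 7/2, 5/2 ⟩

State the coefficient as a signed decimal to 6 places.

j₁+j₂−J=0  J+j₁−j₂=1  J−j₁+j₂=6  j₁+j₂+J+1=8
(j₁±m₁, j₂±m₂, J±M) = (1,0,5,1,6,1)
P² = 86400/7
sum k=0..0:
  [0] +1/120 = 1/120
S = 1/120
C² = P²·S² = 6/7 ; C = +0.925820

+0.925820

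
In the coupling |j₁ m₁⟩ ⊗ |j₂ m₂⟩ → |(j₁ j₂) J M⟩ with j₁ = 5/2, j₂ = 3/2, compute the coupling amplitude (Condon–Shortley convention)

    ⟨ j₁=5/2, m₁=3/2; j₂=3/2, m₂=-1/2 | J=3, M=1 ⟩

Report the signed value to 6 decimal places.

√[7·1!4!2!/8! · 4!1!1!2!4!2!] = √(96/5)
  +(−1)^0/∏(0,1,1,1,3,1)! = 1/6  (running 1/6)
  +(−1)^1/∏(1,0,0,0,4,2)! = -1/48  (running 7/48)
⟨..|..⟩ = √(96/5)·(7/48) = +0.639010

+√(49/120) = +0.639010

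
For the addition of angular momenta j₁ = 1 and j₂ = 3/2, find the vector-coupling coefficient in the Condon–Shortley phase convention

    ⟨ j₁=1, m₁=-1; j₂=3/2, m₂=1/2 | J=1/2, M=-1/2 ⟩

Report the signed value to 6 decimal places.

+√(1/6) ≈ +0.408248

triangle: 2!*0!*1!/4! = 2/24
(j±m)!: 0!*2!*2!*1!*0!*1! = 4
prefactor² = (2J+1)*Δ*N² = 2/3
  k=2: +1/(2!*0!*0!*0!*0!*1!) = 1/2
Σ = 1/2  ⇒  CG² = 2/3*1/2² = 1/6
CG = +√(1/6) = +0.408248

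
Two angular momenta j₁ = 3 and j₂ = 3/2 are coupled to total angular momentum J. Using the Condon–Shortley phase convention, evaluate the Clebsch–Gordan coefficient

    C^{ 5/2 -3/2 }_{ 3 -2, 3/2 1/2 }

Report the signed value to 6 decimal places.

j₁+j₂−J=2  J+j₁−j₂=4  J−j₁+j₂=1  j₁+j₂+J+1=8
(j₁±m₁, j₂±m₂, J±M) = (1,5,2,1,1,4)
P² = 288/7
sum k=1..2:
  [1] −1/24 = -1/24
  [2] +1/12 = 1/12
S = 1/24
C² = P²·S² = 1/14 ; C = +0.267261

+√(1/14) ≈ +0.267261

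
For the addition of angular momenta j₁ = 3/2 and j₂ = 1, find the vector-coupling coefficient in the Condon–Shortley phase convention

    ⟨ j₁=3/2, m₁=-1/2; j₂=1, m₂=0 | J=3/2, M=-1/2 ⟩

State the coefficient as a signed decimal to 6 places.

−√(1/15) = -0.258199

√[4·1!2!1!/5! · 1!2!1!1!1!2!] = √(4/15)
  +(−1)^0/∏(0,1,2,1,0,0)! = 1/2  (running 1/2)
  +(−1)^1/∏(1,0,1,0,1,1)! = -1  (running -1/2)
⟨..|..⟩ = √(4/15)·(-1/2) = -0.258199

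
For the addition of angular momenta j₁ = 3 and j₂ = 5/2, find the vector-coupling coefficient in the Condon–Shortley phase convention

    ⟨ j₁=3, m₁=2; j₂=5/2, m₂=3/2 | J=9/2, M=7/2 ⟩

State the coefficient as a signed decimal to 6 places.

+√(1/99) ≈ +0.100504

√[10·1!5!4!/11! · 5!1!4!1!8!1!] = √(921600/11)
  +(−1)^0/∏(0,1,1,4,4,0)! = 1/576  (running 1/576)
  +(−1)^1/∏(1,0,0,3,5,1)! = -1/720  (running 1/2880)
⟨..|..⟩ = √(921600/11)·(1/2880) = +0.100504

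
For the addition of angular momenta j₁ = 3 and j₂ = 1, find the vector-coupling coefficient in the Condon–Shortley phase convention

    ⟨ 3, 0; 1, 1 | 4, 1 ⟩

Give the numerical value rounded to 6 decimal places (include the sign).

+0.597614

j₁+j₂−J=0  J+j₁−j₂=6  J−j₁+j₂=2  j₁+j₂+J+1=9
(j₁±m₁, j₂±m₂, J±M) = (3,3,2,0,5,3)
P² = 12960/7
sum k=0..0:
  [0] +1/72 = 1/72
S = 1/72
C² = P²·S² = 5/14 ; C = +0.597614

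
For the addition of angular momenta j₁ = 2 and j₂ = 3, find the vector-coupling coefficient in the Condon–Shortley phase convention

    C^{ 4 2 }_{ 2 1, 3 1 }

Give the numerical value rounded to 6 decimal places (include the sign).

√[9·1!3!5!/10! · 3!1!4!2!6!2!] = √(5184/7)
  +(−1)^0/∏(0,1,1,4,2,1)! = 1/48  (running 1/48)
  +(−1)^1/∏(1,0,0,3,3,2)! = -1/72  (running 1/144)
⟨..|..⟩ = √(5184/7)·(1/144) = +0.188982

+0.188982  (= +√(1/28))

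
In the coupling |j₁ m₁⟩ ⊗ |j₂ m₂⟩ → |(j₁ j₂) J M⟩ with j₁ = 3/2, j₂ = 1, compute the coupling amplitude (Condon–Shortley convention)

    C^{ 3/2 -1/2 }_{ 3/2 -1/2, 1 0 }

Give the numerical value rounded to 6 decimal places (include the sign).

−√(1/15) ≈ -0.258199

triangle: 1!×2!×1!/5! = 2/120
(j±m)!: 1!×2!×1!×1!×1!×2! = 4
prefactor² = (2J+1)×Δ×N² = 4/15
  k=0: +1/(0!×1!×2!×1!×0!×0!) = 1/2
  k=1: −1/(1!×0!×1!×0!×1!×1!) = -1
Σ = -1/2  ⇒  CG² = 4/15×(-1/2)² = 1/15
CG = −√(1/15) = -0.258199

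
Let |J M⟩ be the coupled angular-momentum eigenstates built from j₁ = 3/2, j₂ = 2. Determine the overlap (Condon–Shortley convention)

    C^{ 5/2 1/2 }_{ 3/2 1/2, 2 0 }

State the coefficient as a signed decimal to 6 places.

j₁+j₂−J=1  J+j₁−j₂=2  J−j₁+j₂=3  j₁+j₂+J+1=7
(j₁±m₁, j₂±m₂, J±M) = (2,1,2,2,3,2)
P² = 48/35
sum k=0..1:
  [0] +1/2 = 1/2
  [1] −1/4 = -1/4
S = 1/4
C² = P²·S² = 3/35 ; C = +0.292770

+0.292770  (= +√(3/35))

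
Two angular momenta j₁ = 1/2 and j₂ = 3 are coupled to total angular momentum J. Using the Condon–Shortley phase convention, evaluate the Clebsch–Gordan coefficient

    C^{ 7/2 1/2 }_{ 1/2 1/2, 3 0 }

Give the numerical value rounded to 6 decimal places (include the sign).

+√(4/7) = +0.755929

√[8·0!1!6!/8! · 1!0!3!3!4!3!] = √(5184/7)
  +(−1)^0/∏(0,0,0,3,1,3)! = 1/36  (running 1/36)
⟨..|..⟩ = √(5184/7)·(1/36) = +0.755929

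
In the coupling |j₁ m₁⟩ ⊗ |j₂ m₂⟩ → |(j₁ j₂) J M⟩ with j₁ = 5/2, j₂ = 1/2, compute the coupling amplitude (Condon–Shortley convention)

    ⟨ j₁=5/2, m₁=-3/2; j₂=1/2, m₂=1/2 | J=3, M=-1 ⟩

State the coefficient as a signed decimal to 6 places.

+0.577350

triangle: 0!·5!·1!/7! = 120/5040
(j±m)!: 1!·4!·1!·0!·2!·4! = 1152
prefactor² = (2J+1)·Δ·N² = 192
  k=0: +1/(0!·0!·4!·1!·1!·0!) = 1/24
Σ = 1/24  ⇒  CG² = 192·1/24² = 1/3
CG = +√(1/3) = +0.577350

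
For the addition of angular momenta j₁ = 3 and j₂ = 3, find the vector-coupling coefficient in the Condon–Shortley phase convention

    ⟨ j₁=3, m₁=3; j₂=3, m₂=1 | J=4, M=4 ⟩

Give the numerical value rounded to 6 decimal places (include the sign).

triangle: 2!·4!·4!/11! = 1152/39916800
(j±m)!: 6!·0!·4!·2!·8!·0! = 1393459200
prefactor² = (2J+1)·Δ·N² = 3981312/11
  k=0: +1/(0!·2!·0!·4!·4!·0!) = 1/1152
Σ = 1/1152  ⇒  CG² = 3981312/11·1/1152² = 3/11
CG = +√(3/11) = +0.522233

+0.522233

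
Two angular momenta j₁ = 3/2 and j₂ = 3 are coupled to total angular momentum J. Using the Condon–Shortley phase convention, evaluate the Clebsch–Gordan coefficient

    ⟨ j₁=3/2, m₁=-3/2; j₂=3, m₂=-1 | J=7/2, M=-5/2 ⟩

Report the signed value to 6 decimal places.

√[8·1!2!5!/9! · 0!3!2!4!1!6!] = √(7680/7)
  +(−1)^1/∏(1,0,2,1,0,4)! = -1/48  (running -1/48)
⟨..|..⟩ = √(7680/7)·(-1/48) = -0.690066

-0.690066  (= −√(10/21))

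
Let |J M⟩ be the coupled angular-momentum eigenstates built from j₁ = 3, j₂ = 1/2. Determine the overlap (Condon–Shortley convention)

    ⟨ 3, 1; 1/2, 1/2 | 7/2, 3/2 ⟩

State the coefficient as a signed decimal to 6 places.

triangle: 0!·6!·1!/8! = 720/40320
(j±m)!: 4!·2!·1!·0!·5!·2! = 11520
prefactor² = (2J+1)·Δ·N² = 11520/7
  k=0: +1/(0!·0!·2!·1!·4!·0!) = 1/48
Σ = 1/48  ⇒  CG² = 11520/7·1/48² = 5/7
CG = +√(5/7) = +0.845154

+0.845154  (= +√(5/7))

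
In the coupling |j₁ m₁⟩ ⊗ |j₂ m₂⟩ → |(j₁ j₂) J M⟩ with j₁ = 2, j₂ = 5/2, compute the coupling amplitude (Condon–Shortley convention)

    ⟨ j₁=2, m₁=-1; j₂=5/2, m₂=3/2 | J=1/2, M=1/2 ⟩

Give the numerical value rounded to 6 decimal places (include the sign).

triangle: 4!·0!·1!/6! = 24/720
(j±m)!: 1!·3!·4!·1!·1!·0! = 144
prefactor² = (2J+1)·Δ·N² = 48/5
  k=3: −1/(3!·1!·0!·1!·0!·0!) = -1/6
Σ = -1/6  ⇒  CG² = 48/5·(-1/6)² = 4/15
CG = −√(4/15) = -0.516398

−√(4/15) ≈ -0.516398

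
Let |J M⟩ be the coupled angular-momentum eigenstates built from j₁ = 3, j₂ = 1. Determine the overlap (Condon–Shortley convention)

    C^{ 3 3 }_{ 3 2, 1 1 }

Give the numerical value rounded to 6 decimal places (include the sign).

j₁+j₂−J=1  J+j₁−j₂=5  J−j₁+j₂=1  j₁+j₂+J+1=8
(j₁±m₁, j₂±m₂, J±M) = (5,1,2,0,6,0)
P² = 3600
sum k=1..1:
  [1] −1/120 = -1/120
S = -1/120
C² = P²·S² = 1/4 ; C = -0.500000

-0.500000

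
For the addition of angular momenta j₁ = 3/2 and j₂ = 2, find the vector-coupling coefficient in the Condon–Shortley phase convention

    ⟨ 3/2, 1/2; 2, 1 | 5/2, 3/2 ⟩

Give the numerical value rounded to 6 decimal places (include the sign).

-0.169031

√[6·1!2!3!/7! · 2!1!3!1!4!1!] = √(144/35)
  +(−1)^0/∏(0,1,1,3,1,0)! = 1/6  (running 1/6)
  +(−1)^1/∏(1,0,0,2,2,1)! = -1/4  (running -1/12)
⟨..|..⟩ = √(144/35)·(-1/12) = -0.169031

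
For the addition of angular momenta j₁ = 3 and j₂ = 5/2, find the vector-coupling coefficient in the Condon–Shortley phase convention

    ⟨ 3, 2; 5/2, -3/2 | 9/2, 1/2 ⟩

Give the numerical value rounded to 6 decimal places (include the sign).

j₁+j₂−J=1  J+j₁−j₂=5  J−j₁+j₂=4  j₁+j₂+J+1=11
(j₁±m₁, j₂±m₂, J±M) = (5,1,1,4,5,4)
P² = 460800/77
sum k=0..1:
  [0] +1/144 = 1/144
  [1] −1/2880 = -1/2880
S = 19/2880
C² = P²·S² = 361/1386 ; C = +0.510355

+√(361/1386) ≈ +0.510355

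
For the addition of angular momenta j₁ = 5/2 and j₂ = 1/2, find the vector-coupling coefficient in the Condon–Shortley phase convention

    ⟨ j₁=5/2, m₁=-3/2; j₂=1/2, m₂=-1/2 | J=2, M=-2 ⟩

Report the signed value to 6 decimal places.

+0.408248  (= +√(1/6))

j₁+j₂−J=1  J+j₁−j₂=4  J−j₁+j₂=0  j₁+j₂+J+1=6
(j₁±m₁, j₂±m₂, J±M) = (1,4,0,1,0,4)
P² = 96
sum k=0..0:
  [0] +1/24 = 1/24
S = 1/24
C² = P²·S² = 1/6 ; C = +0.408248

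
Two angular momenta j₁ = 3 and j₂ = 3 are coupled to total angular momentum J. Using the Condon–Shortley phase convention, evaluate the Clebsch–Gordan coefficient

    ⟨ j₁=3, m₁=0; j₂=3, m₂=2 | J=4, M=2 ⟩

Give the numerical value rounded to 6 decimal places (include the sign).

√[9·2!4!4!/11! · 3!3!5!1!6!2!] = √(124416/77)
  +(−1)^1/∏(1,1,2,4,2,0)! = -1/96  (running -1/96)
  +(−1)^2/∏(2,0,1,3,3,1)! = 1/72  (running 1/288)
⟨..|..⟩ = √(124416/77)·(1/288) = +0.139573

+√(3/154) = +0.139573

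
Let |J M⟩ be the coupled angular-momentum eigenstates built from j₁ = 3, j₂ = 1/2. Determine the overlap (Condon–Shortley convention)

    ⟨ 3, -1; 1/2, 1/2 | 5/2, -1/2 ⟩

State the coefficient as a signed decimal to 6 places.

triangle: 1!*5!*0!/7! = 120/5040
(j±m)!: 2!*4!*1!*0!*2!*3! = 576
prefactor² = (2J+1)*Δ*N² = 576/7
  k=1: −1/(1!*0!*3!*0!*2!*0!) = -1/12
Σ = -1/12  ⇒  CG² = 576/7*(-1/12)² = 4/7
CG = −√(4/7) = -0.755929

-0.755929  (= −√(4/7))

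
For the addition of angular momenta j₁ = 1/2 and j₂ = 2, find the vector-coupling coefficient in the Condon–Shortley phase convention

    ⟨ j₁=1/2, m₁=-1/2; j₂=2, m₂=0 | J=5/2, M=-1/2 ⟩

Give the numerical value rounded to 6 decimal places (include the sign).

j₁+j₂−J=0  J+j₁−j₂=1  J−j₁+j₂=4  j₁+j₂+J+1=6
(j₁±m₁, j₂±m₂, J±M) = (0,1,2,2,2,3)
P² = 48/5
sum k=0..0:
  [0] +1/4 = 1/4
S = 1/4
C² = P²·S² = 3/5 ; C = +0.774597

+0.774597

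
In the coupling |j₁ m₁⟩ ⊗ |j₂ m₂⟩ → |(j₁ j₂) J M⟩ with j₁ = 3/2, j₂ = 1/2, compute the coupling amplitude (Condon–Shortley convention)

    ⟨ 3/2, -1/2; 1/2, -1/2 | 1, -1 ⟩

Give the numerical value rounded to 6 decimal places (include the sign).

j₁+j₂−J=1  J+j₁−j₂=2  J−j₁+j₂=0  j₁+j₂+J+1=4
(j₁±m₁, j₂±m₂, J±M) = (1,2,0,1,0,2)
P² = 1
sum k=0..0:
  [0] +1/2 = 1/2
S = 1/2
C² = P²·S² = 1/4 ; C = +0.500000

+√(1/4) ≈ +0.500000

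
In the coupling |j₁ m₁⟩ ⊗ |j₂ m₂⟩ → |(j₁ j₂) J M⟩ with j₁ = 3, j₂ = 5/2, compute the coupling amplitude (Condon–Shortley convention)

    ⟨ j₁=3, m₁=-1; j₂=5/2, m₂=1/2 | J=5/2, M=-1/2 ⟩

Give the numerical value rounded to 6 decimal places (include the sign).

triangle: 3!*3!*2!/9! = 72/362880
(j±m)!: 2!*4!*3!*2!*2!*3! = 6912
prefactor² = (2J+1)*Δ*N² = 288/35
  k=1: −1/(1!*2!*3!*2!*0!*0!) = -1/24
  k=2: +1/(2!*1!*2!*1!*1!*1!) = 1/4
  k=3: −1/(3!*0!*1!*0!*2!*2!) = -1/24
Σ = 1/6  ⇒  CG² = 288/35*1/6² = 8/35
CG = +√(8/35) = +0.478091

+√(8/35) = +0.478091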